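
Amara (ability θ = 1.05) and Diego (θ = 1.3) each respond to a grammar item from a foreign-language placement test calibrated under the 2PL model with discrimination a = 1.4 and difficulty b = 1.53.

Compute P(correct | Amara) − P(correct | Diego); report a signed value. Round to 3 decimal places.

-0.082

P(θ) = 1 / (1 + exp(−a(θ − b)))
P(Amara) = 0.3380  [exponent -0.6720]
P(Diego) = 0.4202  [exponent -0.3220]
Difference = 0.3380 − 0.4202 = -0.0821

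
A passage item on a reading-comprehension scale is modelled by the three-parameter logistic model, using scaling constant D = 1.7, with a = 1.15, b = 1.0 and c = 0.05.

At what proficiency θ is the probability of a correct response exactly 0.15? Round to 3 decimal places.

-0.095

P(θ) = c + (1 − c) · 1 / (1 + exp(−D·a(θ − b)))
Remove guessing floor: (0.15 − 0.05)/(1 − 0.05) = 0.1053
logit = ln(0.1053/0.8947) = -2.1401
θ = b + logit/(1.7·a) = 1.0 + (-2.1401)/1.9550 = -0.0947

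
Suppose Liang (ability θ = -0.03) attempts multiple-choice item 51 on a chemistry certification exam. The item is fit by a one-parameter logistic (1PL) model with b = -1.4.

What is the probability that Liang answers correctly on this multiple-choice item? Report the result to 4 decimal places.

0.7974

P(θ) = 1 / (1 + exp(−(θ − b)))
Exponent: (-0.03 − (-1.4)) = 1.3700
1/(1 + e^{-1.3700}) = 0.7974
P = 0.7974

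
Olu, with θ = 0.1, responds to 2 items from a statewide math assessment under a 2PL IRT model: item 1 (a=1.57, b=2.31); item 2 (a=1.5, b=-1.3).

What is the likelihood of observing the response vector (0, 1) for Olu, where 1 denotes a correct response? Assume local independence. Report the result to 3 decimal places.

0.864

P(θ) = 1 / (1 + exp(−a(θ − b)))
P_1 = 1/(1+e^{3.4697}) = 0.0302
P_2 = 1/(1+e^{-2.1000}) = 0.8909
L = (1−P_1) × P_2 = 0.9698 × 0.8909 = 0.86401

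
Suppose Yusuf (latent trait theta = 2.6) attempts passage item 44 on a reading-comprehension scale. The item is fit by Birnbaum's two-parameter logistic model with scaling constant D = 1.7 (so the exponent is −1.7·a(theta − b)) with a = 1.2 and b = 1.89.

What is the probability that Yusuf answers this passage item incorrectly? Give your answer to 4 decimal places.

P(theta) = 1 / (1 + exp(−D·a(theta − b)))
Exponent: 1.7 × 1.2 × (2.6 − 1.89) = 1.4484
1/(1 + e^{-1.4484}) = 0.8098
P = 0.8098
P(incorrect) = 1 − 0.8098 = 0.1902

0.1902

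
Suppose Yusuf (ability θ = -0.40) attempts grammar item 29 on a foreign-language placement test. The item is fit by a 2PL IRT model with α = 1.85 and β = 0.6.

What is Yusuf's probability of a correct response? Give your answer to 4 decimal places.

P(θ) = 1 / (1 + exp(−α(θ − β)))
Exponent: 1.85 × (-0.40 − 0.6) = -1.8500
1/(1 + e^{1.8500}) = 0.1359

0.1359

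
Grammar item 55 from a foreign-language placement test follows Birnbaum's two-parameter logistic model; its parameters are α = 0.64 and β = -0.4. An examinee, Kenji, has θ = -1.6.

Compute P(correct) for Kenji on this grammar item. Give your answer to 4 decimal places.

P(θ) = 1 / (1 + exp(−α(θ − β)))
Exponent: 0.64 × (-1.6 − (-0.4)) = -0.7680
1/(1 + e^{0.7680}) = 0.3169

0.3169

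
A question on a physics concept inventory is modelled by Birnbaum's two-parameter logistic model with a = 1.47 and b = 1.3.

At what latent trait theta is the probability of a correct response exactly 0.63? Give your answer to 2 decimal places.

P(theta) = 1 / (1 + exp(−a(theta − b)))
logit = ln(0.6300/0.3700) = 0.5322
theta = b + logit/(a) = 1.3 + 0.5322/1.4700 = 1.6621

1.66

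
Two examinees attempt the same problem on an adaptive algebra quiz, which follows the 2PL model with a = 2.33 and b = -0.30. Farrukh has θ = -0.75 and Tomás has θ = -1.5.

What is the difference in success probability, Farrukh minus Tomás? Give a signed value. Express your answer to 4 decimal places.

P(θ) = 1 / (1 + exp(−a(θ − b)))
P(Farrukh) = 0.2595  [exponent -1.0485]
P(Tomás) = 0.0575  [exponent -2.7960]
Difference = 0.2595 − 0.0575 = 0.2020

0.2020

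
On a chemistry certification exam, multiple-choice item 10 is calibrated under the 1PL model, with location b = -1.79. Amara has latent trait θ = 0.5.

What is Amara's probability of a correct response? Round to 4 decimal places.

P(θ) = 1 / (1 + exp(−(θ − b)))
Exponent: (0.5 − (-1.79)) = 2.2900
1/(1 + e^{-2.2900}) = 0.9080
P = 0.9080

0.9080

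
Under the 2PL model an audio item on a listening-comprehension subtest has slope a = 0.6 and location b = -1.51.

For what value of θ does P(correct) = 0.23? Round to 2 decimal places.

P(θ) = 1 / (1 + exp(−a(θ − b)))
logit = ln(0.2300/0.7700) = -1.2083
θ = b + logit/(a) = -1.51 + (-1.2083)/0.6000 = -3.5239

-3.52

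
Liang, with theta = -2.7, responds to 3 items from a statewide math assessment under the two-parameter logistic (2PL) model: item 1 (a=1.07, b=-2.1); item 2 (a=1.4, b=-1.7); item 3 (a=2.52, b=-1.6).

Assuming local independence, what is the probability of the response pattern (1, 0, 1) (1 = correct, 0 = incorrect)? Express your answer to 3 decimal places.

P(theta) = 1 / (1 + exp(−a(theta − b)))
P_1 = 1/(1+e^{0.6420}) = 0.3448
P_2 = 1/(1+e^{1.4000}) = 0.1978
P_3 = 1/(1+e^{2.7720}) = 0.0589
L = P_1 × (1−P_2) × P_3 = 0.3448 × 0.8022 × 0.0589 = 0.01628

0.016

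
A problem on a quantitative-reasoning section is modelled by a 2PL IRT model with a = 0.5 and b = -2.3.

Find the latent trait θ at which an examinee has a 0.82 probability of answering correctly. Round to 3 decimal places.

P(θ) = 1 / (1 + exp(−a(θ − b)))
logit = ln(0.8200/0.1800) = 1.5163
θ = b + logit/(a) = -2.3 + 1.5163/0.5000 = 0.7327

0.733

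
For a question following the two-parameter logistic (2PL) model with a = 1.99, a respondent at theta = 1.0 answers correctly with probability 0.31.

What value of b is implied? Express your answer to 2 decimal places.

P(theta) = 1 / (1 + exp(−a(theta − b)))
logit(0.31) = ln(0.31/0.69) = -0.8001
b = theta − logit/(a) = 1.0 − (-0.8001)/1.9900 = 1.4021

1.40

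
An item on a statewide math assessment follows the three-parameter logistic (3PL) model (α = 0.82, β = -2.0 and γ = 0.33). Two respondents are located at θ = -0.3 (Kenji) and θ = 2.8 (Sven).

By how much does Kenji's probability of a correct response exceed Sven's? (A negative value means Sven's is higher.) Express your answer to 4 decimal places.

P(θ) = γ + (1 − γ) · 1 / (1 + exp(−α(θ − β)))
P(Kenji) = 0.8668  [exponent 1.3940]
P(Sven) = 0.9872  [exponent 3.9360]
Difference = 0.8668 − 0.9872 = -0.1203

-0.1203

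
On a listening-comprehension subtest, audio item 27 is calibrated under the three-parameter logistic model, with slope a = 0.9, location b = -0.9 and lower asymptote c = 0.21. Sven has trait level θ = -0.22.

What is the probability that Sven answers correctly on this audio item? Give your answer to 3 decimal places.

P(θ) = c + (1 − c) · 1 / (1 + exp(−a(θ − b)))
Exponent: 0.9 × (-0.22 − (-0.9)) = 0.6120
1/(1 + e^{-0.6120}) = 0.6484
P = 0.21 + 0.79 × 0.6484 = 0.7222

0.722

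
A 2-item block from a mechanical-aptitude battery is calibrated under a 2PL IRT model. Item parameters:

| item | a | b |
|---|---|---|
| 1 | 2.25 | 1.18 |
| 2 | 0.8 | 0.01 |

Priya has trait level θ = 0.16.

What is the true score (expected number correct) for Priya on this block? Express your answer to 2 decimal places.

0.62

P(θ) = 1 / (1 + exp(−a(θ − b)))
P_1 = 1/(1+e^{2.2950}) = 0.0915
P_2 = 1/(1+e^{-0.1200}) = 0.5300
E[score] = 0.0915 + 0.5300 = 0.6215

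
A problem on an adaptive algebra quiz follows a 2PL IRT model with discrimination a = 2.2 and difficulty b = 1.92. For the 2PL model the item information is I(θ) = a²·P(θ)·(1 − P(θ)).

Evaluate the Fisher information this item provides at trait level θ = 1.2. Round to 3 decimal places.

0.684

P = 1/(1+e^{1.5840}) = 0.1702
P(1−P) = 0.1702 × 0.8298 = 0.1413
I = a² × P(1−P) = 2.2² × 0.1413 = 0.68366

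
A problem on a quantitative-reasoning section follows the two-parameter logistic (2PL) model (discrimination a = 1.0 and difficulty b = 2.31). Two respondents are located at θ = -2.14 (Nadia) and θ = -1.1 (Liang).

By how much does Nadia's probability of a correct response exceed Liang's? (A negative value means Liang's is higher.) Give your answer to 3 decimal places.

P(θ) = 1 / (1 + exp(−a(θ − b)))
P(Nadia) = 0.0115  [exponent -4.4500]
P(Liang) = 0.0320  [exponent -3.4100]
Difference = 0.0115 − 0.0320 = -0.0204

-0.020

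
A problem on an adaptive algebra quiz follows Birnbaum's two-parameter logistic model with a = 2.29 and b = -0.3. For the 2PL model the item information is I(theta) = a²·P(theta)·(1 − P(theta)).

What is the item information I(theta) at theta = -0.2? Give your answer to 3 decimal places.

P = 1/(1+e^{-0.2290}) = 0.5570
P(1−P) = 0.5570 × 0.4430 = 0.2468
I = a² × P(1−P) = 2.29² × 0.2468 = 1.29399

1.294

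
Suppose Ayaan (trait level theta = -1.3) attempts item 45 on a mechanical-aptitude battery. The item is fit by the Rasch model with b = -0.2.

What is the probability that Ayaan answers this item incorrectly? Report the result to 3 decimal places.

0.750

P(theta) = 1 / (1 + exp(−(theta − b)))
Exponent: (-1.3 − (-0.2)) = -1.1000
1/(1 + e^{1.1000}) = 0.2497
P = 0.2497
P(incorrect) = 1 − 0.2497 = 0.7503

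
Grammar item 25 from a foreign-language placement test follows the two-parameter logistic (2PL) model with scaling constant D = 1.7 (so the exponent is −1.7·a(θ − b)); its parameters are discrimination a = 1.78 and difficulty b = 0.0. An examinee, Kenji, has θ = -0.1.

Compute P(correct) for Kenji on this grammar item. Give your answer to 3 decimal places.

P(θ) = 1 / (1 + exp(−D·a(θ − b)))
Exponent: 1.7 × 1.78 × (-0.1 − 0.0) = -0.3026
1/(1 + e^{0.3026}) = 0.4249
P = 0.4249

0.425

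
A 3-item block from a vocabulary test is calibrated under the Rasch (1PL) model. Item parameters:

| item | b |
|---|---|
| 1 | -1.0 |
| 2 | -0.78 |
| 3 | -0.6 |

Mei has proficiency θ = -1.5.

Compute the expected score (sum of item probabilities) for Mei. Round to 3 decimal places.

P(θ) = 1 / (1 + exp(−(θ − b)))
P_1 = 1/(1+e^{0.5000}) = 0.3775
P_2 = 1/(1+e^{0.7200}) = 0.3274
P_3 = 1/(1+e^{0.9000}) = 0.2891
E[score] = 0.3775 + 0.3274 + 0.2891 = 0.9940

0.994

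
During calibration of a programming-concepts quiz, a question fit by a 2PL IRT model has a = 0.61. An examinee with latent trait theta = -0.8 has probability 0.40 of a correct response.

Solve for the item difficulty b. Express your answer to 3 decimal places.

P(theta) = 1 / (1 + exp(−a(theta − b)))
logit(0.40) = ln(0.40/0.60) = -0.4055
b = theta − logit/(a) = -0.8 − (-0.4055)/0.6100 = -0.1353

-0.135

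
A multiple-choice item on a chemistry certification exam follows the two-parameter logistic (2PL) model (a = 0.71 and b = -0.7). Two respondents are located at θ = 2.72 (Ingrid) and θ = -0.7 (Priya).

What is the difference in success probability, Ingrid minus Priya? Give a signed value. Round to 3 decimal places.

0.419

P(θ) = 1 / (1 + exp(−a(θ − b)))
P(Ingrid) = 0.9190  [exponent 2.4282]
P(Priya) = 0.5000  [exponent 0.0000]
Difference = 0.9190 − 0.5000 = 0.4190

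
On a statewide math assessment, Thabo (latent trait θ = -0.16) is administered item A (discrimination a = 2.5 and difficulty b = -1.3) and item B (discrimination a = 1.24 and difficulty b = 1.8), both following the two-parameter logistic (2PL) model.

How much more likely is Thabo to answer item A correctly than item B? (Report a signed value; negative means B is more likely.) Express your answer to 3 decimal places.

0.864

P(θ) = 1 / (1 + exp(−a(θ − b)))
P_A = 0.9453
P_B = 0.0809
P_A − P_B = 0.8644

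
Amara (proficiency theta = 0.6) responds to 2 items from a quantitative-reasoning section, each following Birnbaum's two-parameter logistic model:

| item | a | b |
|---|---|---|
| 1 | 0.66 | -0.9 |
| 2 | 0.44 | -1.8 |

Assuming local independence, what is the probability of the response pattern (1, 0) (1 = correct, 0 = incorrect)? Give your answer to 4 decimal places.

P(theta) = 1 / (1 + exp(−a(theta − b)))
P_1 = 1/(1+e^{-0.9900}) = 0.7291
P_2 = 1/(1+e^{-1.0560}) = 0.7419
L = P_1 × (1−P_2) = 0.7291 × 0.2581 = 0.18816

0.1882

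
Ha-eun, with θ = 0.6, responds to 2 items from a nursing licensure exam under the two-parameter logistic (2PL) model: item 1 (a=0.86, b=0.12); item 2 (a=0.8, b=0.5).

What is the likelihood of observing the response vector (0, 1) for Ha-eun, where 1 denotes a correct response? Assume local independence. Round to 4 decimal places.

0.2071

P(θ) = 1 / (1 + exp(−a(θ − b)))
P_1 = 1/(1+e^{-0.4128}) = 0.6018
P_2 = 1/(1+e^{-0.0800}) = 0.5200
L = (1−P_1) × P_2 = 0.3982 × 0.5200 = 0.20708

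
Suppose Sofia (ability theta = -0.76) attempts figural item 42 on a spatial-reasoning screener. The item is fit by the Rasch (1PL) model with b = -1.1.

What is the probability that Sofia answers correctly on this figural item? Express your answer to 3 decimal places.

P(theta) = 1 / (1 + exp(−(theta − b)))
Exponent: (-0.76 − (-1.1)) = 0.3400
1/(1 + e^{-0.3400}) = 0.5842
P = 0.5842

0.584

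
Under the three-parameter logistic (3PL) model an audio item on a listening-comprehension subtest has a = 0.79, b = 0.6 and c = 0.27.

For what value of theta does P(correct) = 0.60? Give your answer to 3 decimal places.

P(theta) = c + (1 − c) · 1 / (1 + exp(−a(theta − b)))
Remove guessing floor: (0.60 − 0.27)/(1 − 0.27) = 0.4521
logit = ln(0.4521/0.5479) = -0.1924
theta = b + logit/(a) = 0.6 + (-0.1924)/0.7900 = 0.3565

0.356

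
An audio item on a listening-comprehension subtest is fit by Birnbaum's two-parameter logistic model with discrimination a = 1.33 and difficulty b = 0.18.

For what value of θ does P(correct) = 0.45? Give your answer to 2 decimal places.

0.03

P(θ) = 1 / (1 + exp(−a(θ − b)))
logit = ln(0.4500/0.5500) = -0.2007
θ = b + logit/(a) = 0.18 + (-0.2007)/1.3300 = 0.0291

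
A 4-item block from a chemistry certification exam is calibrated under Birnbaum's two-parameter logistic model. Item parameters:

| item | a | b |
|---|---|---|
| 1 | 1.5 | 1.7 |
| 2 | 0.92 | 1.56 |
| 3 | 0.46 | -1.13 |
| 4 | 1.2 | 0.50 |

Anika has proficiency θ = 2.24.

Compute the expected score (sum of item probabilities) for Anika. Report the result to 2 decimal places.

P(θ) = 1 / (1 + exp(−a(θ − b)))
P_1 = 1/(1+e^{-0.8100}) = 0.6921
P_2 = 1/(1+e^{-0.6256}) = 0.6515
P_3 = 1/(1+e^{-1.5502}) = 0.8249
P_4 = 1/(1+e^{-2.0880}) = 0.8897
E[score] = 0.6921 + 0.6515 + 0.8249 + 0.8897 = 3.0583

3.06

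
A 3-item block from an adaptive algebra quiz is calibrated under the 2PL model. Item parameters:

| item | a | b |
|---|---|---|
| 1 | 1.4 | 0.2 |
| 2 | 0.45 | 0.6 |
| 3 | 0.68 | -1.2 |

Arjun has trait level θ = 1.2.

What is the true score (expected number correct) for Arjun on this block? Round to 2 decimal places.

2.21

P(θ) = 1 / (1 + exp(−a(θ − b)))
P_1 = 1/(1+e^{-1.4000}) = 0.8022
P_2 = 1/(1+e^{-0.2700}) = 0.5671
P_3 = 1/(1+e^{-1.6320}) = 0.8364
E[score] = 0.8022 + 0.5671 + 0.8364 = 2.2057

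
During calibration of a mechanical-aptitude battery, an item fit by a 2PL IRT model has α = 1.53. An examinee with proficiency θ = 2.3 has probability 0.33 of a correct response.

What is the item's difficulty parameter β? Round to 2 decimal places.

2.76

P(θ) = 1 / (1 + exp(−α(θ − β)))
logit(0.33) = ln(0.33/0.67) = -0.7082
β = θ − logit/(α) = 2.3 − (-0.7082)/1.5300 = 2.7629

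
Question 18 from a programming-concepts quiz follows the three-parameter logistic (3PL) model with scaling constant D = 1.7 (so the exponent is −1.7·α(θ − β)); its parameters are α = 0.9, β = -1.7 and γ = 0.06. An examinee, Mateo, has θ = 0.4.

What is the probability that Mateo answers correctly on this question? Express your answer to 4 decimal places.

P(θ) = γ + (1 − γ) · 1 / (1 + exp(−D·α(θ − β)))
Exponent: 1.7 × 0.9 × (0.4 − (-1.7)) = 3.2130
1/(1 + e^{-3.2130}) = 0.9613
P = 0.06 + 0.94 × 0.9613 = 0.9636

0.9636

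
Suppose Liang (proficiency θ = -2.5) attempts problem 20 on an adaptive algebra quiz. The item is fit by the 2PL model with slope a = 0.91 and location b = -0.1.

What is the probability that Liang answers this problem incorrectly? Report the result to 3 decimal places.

0.899

P(θ) = 1 / (1 + exp(−a(θ − b)))
Exponent: 0.91 × (-2.5 − (-0.1)) = -2.1840
1/(1 + e^{2.1840}) = 0.1012
P(incorrect) = 1 − 0.1012 = 0.8988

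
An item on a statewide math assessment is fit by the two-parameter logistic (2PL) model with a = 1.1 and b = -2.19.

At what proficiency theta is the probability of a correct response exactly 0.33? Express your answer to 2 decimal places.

-2.83

P(theta) = 1 / (1 + exp(−a(theta − b)))
logit = ln(0.3300/0.6700) = -0.7082
theta = b + logit/(a) = -2.19 + (-0.7082)/1.1000 = -2.8338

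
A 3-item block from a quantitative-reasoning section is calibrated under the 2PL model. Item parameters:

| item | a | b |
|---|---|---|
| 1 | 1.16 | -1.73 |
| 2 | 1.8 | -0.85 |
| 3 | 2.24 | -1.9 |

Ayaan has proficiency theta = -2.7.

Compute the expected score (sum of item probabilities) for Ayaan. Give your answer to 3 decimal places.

0.422

P(theta) = 1 / (1 + exp(−a(theta − b)))
P_1 = 1/(1+e^{1.1252}) = 0.2450
P_2 = 1/(1+e^{3.3300}) = 0.0346
P_3 = 1/(1+e^{1.7920}) = 0.1428
E[score] = 0.2450 + 0.0346 + 0.1428 = 0.4224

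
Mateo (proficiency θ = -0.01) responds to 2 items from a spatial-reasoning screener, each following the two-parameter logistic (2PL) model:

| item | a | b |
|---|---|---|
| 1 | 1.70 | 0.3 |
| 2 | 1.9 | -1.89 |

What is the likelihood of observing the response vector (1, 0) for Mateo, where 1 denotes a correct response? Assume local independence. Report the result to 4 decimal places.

P(θ) = 1 / (1 + exp(−a(θ − b)))
P_1 = 1/(1+e^{0.5270}) = 0.3712
P_2 = 1/(1+e^{-3.5720}) = 0.9727
L = P_1 × (1−P_2) = 0.3712 × 0.0273 = 0.01015

0.0101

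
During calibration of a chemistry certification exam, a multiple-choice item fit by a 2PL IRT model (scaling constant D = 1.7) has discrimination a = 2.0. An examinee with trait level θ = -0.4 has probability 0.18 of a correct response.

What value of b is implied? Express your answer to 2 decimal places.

0.05

P(θ) = 1 / (1 + exp(−D·a(θ − b)))
logit(0.18) = ln(0.18/0.82) = -1.5163
b = θ − logit/(1.7·a) = -0.4 − (-1.5163)/3.4000 = 0.0460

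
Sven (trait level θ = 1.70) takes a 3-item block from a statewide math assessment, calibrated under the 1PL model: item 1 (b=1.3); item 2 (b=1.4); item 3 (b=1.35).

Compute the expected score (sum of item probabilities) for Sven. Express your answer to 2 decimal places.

P(θ) = 1 / (1 + exp(−(θ − b)))
P_1 = 1/(1+e^{-0.4000}) = 0.5987
P_2 = 1/(1+e^{-0.3000}) = 0.5744
P_3 = 1/(1+e^{-0.3500}) = 0.5866
E[score] = 0.5987 + 0.5744 + 0.5866 = 1.7597

1.76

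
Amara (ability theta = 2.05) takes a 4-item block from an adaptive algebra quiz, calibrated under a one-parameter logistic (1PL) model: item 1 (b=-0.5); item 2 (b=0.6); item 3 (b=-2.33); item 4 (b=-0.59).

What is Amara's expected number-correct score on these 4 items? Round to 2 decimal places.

P(theta) = 1 / (1 + exp(−(theta − b)))
P_1 = 1/(1+e^{-2.5500}) = 0.9276
P_2 = 1/(1+e^{-1.4500}) = 0.8100
P_3 = 1/(1+e^{-4.3800}) = 0.9876
P_4 = 1/(1+e^{-2.6400}) = 0.9334
E[score] = 0.9276 + 0.8100 + 0.9876 + 0.9334 = 3.6586

3.66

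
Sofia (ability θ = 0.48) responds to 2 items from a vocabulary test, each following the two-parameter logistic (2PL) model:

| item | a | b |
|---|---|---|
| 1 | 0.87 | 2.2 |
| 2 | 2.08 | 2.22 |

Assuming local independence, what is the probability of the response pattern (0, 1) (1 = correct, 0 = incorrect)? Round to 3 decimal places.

P(θ) = 1 / (1 + exp(−a(θ − b)))
P_1 = 1/(1+e^{1.4964}) = 0.1830
P_2 = 1/(1+e^{3.6192}) = 0.0261
L = (1−P_1) × P_2 = 0.8170 × 0.0261 = 0.02133

0.021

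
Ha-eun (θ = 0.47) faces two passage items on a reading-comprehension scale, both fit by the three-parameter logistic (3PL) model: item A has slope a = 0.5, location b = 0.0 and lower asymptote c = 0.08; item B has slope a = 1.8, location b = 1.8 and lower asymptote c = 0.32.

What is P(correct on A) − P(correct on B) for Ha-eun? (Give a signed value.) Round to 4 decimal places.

P(θ) = c + (1 − c) · 1 / (1 + exp(−a(θ − b)))
P_A = 0.5938
P_B = 0.3769
P_A − P_B = 0.2169

0.2169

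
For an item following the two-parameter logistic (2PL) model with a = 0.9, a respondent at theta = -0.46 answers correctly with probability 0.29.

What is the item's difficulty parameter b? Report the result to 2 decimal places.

0.53

P(theta) = 1 / (1 + exp(−a(theta − b)))
logit(0.29) = ln(0.29/0.71) = -0.8954
b = theta − logit/(a) = -0.46 − (-0.8954)/0.9000 = 0.5349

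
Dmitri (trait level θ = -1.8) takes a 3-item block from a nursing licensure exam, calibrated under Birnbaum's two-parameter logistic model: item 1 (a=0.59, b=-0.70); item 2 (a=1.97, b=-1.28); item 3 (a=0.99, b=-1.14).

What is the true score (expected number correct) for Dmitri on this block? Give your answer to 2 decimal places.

P(θ) = 1 / (1 + exp(−a(θ − b)))
P_1 = 1/(1+e^{0.6490}) = 0.3432
P_2 = 1/(1+e^{1.0244}) = 0.2642
P_3 = 1/(1+e^{0.6534}) = 0.3422
E[score] = 0.3432 + 0.2642 + 0.3422 = 0.9496

0.95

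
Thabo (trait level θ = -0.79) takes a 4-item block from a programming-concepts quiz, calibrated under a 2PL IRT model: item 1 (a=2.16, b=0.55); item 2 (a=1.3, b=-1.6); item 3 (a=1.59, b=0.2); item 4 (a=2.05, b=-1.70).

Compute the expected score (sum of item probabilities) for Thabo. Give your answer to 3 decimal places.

1.831

P(θ) = 1 / (1 + exp(−a(θ − b)))
P_1 = 1/(1+e^{2.8944}) = 0.0524
P_2 = 1/(1+e^{-1.0530}) = 0.7414
P_3 = 1/(1+e^{1.5741}) = 0.1716
P_4 = 1/(1+e^{-1.8655}) = 0.8659
E[score] = 0.0524 + 0.7414 + 0.1716 + 0.8659 = 1.8314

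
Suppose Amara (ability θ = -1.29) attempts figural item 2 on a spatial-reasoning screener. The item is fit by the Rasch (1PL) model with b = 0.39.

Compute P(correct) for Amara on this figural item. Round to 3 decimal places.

0.157

P(θ) = 1 / (1 + exp(−(θ − b)))
Exponent: (-1.29 − 0.39) = -1.6800
1/(1 + e^{1.6800}) = 0.1571
P = 0.1571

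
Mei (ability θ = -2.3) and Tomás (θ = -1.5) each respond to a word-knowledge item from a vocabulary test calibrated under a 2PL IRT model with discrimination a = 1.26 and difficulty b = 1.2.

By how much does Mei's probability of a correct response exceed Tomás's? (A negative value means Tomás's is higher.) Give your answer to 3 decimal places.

P(θ) = 1 / (1 + exp(−a(θ − b)))
P(Mei) = 0.0120  [exponent -4.4100]
P(Tomás) = 0.0322  [exponent -3.4020]
Difference = 0.0120 − 0.0322 = -0.0202

-0.020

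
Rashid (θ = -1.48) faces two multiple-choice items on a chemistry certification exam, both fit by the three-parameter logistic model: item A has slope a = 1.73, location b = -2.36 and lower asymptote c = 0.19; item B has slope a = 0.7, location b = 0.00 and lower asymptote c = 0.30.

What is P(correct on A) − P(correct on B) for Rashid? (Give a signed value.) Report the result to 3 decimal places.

0.372

P(θ) = c + (1 − c) · 1 / (1 + exp(−a(θ − b)))
P_A = 0.8549
P_B = 0.4833
P_A − P_B = 0.3716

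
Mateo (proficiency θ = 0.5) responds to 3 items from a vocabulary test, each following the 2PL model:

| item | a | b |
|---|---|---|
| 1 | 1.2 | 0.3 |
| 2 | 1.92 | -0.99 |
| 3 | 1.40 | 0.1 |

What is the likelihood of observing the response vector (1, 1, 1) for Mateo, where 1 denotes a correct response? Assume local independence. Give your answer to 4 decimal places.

0.3369

P(θ) = 1 / (1 + exp(−a(θ − b)))
P_1 = 1/(1+e^{-0.2400}) = 0.5597
P_2 = 1/(1+e^{-2.8608}) = 0.9459
P_3 = 1/(1+e^{-0.5600}) = 0.6365
L = P_1 × P_2 × P_3 = 0.5597 × 0.9459 × 0.6365 = 0.33695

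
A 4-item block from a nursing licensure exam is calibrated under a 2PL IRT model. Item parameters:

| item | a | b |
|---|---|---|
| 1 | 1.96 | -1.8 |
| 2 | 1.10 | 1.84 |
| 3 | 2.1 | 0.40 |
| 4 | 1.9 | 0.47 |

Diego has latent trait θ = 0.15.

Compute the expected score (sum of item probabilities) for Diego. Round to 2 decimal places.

P(θ) = 1 / (1 + exp(−a(θ − b)))
P_1 = 1/(1+e^{-3.8220}) = 0.9786
P_2 = 1/(1+e^{1.8590}) = 0.1348
P_3 = 1/(1+e^{0.5250}) = 0.3717
P_4 = 1/(1+e^{0.6080}) = 0.3525
E[score] = 0.9786 + 0.1348 + 0.3717 + 0.3525 = 1.8376

1.84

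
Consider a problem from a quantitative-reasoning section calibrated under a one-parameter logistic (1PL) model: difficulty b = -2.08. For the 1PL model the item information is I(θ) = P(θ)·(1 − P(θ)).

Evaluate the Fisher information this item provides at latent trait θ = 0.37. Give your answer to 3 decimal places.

0.073

P = 1/(1+e^{-2.4500}) = 0.9206
P(1−P) = 0.9206 × 0.0794 = 0.0731
I = P(1−P) = 0.07313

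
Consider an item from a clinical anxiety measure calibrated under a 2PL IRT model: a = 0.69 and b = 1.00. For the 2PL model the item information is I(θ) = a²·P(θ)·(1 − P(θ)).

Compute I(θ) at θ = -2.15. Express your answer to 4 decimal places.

0.0437

P = 1/(1+e^{2.1735}) = 0.1022
P(1−P) = 0.1022 × 0.8978 = 0.0917
I = a² × P(1−P) = 0.69² × 0.0917 = 0.04367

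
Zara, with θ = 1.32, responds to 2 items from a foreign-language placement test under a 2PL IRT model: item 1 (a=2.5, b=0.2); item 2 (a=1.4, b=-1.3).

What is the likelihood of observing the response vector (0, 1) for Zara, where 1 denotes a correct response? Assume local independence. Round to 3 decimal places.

0.056

P(θ) = 1 / (1 + exp(−a(θ − b)))
P_1 = 1/(1+e^{-2.8000}) = 0.9427
P_2 = 1/(1+e^{-3.6680}) = 0.9751
L = (1−P_1) × P_2 = 0.0573 × 0.9751 = 0.05590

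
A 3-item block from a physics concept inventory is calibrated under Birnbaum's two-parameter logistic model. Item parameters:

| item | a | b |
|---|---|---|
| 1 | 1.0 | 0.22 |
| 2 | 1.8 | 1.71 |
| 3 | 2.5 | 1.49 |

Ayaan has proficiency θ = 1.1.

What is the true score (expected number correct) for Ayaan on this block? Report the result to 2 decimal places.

P(θ) = 1 / (1 + exp(−a(θ − b)))
P_1 = 1/(1+e^{-0.8800}) = 0.7068
P_2 = 1/(1+e^{1.0980}) = 0.2501
P_3 = 1/(1+e^{0.9750}) = 0.2739
E[score] = 0.7068 + 0.2501 + 0.2739 = 1.2308

1.23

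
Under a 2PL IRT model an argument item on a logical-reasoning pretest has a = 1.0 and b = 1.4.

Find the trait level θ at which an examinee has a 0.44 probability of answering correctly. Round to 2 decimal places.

1.16

P(θ) = 1 / (1 + exp(−a(θ − b)))
logit = ln(0.4400/0.5600) = -0.2412
θ = b + logit/(a) = 1.4 + (-0.2412)/1.0000 = 1.1588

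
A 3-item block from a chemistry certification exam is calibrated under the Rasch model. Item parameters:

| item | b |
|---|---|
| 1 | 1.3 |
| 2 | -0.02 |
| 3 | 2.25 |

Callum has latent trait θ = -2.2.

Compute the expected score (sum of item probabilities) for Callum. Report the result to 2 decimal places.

P(θ) = 1 / (1 + exp(−(θ − b)))
P_1 = 1/(1+e^{3.5000}) = 0.0293
P_2 = 1/(1+e^{2.1800}) = 0.1016
P_3 = 1/(1+e^{4.4500}) = 0.0115
E[score] = 0.0293 + 0.1016 + 0.0115 = 0.1424

0.14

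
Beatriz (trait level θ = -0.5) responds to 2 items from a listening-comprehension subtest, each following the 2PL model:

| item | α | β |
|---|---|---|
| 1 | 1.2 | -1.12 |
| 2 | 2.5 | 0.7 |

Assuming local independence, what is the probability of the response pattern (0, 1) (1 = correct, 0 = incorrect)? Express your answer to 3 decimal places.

P(θ) = 1 / (1 + exp(−α(θ − β)))
P_1 = 1/(1+e^{-0.7440}) = 0.6779
P_2 = 1/(1+e^{3.0000}) = 0.0474
L = (1−P_1) × P_2 = 0.3221 × 0.0474 = 0.01528

0.015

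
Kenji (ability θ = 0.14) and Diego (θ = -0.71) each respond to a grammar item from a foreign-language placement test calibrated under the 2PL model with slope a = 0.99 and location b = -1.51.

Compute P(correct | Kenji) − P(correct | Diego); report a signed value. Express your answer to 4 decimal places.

P(θ) = 1 / (1 + exp(−a(θ − b)))
P(Kenji) = 0.8366  [exponent 1.6335]
P(Diego) = 0.6883  [exponent 0.7920]
Difference = 0.8366 − 0.6883 = 0.1484

0.1484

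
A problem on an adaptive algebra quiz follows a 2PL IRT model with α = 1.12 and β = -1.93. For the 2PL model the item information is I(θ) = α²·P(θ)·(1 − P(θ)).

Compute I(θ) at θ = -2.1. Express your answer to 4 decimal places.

P = 1/(1+e^{0.1904}) = 0.4525
P(1−P) = 0.4525 × 0.5475 = 0.2477
I = α² × P(1−P) = 1.12² × 0.2477 = 0.31077

0.3108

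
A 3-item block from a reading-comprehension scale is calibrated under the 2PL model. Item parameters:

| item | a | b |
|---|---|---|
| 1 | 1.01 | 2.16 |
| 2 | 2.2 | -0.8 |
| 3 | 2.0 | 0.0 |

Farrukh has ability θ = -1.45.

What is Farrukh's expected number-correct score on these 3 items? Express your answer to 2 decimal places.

0.27

P(θ) = 1 / (1 + exp(−a(θ − b)))
P_1 = 1/(1+e^{3.6461}) = 0.0254
P_2 = 1/(1+e^{1.4300}) = 0.1931
P_3 = 1/(1+e^{2.9000}) = 0.0522
E[score] = 0.0254 + 0.1931 + 0.0522 = 0.2707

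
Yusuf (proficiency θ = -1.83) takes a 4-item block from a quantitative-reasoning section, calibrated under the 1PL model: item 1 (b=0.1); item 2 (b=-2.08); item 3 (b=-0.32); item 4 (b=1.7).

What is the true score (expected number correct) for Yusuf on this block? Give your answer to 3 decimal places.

P(θ) = 1 / (1 + exp(−(θ − b)))
P_1 = 1/(1+e^{1.9300}) = 0.1268
P_2 = 1/(1+e^{-0.2500}) = 0.5622
P_3 = 1/(1+e^{1.5100}) = 0.1809
P_4 = 1/(1+e^{3.5300}) = 0.0285
E[score] = 0.1268 + 0.5622 + 0.1809 + 0.0285 = 0.8983

0.898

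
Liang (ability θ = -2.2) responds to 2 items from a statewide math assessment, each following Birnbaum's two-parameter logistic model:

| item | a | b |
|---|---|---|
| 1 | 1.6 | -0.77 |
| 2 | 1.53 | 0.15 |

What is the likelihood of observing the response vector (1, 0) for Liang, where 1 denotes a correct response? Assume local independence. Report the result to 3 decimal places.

P(θ) = 1 / (1 + exp(−a(θ − b)))
P_1 = 1/(1+e^{2.2880}) = 0.0921
P_2 = 1/(1+e^{3.5955}) = 0.0267
L = P_1 × (1−P_2) = 0.0921 × 0.9733 = 0.08966

0.090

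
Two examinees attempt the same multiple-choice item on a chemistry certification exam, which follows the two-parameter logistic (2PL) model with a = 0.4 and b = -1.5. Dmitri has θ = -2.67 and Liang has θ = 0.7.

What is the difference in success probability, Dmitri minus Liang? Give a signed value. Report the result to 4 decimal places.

-0.3217

P(θ) = 1 / (1 + exp(−a(θ − b)))
P(Dmitri) = 0.3851  [exponent -0.4680]
P(Liang) = 0.7068  [exponent 0.8800]
Difference = 0.3851 − 0.7068 = -0.3217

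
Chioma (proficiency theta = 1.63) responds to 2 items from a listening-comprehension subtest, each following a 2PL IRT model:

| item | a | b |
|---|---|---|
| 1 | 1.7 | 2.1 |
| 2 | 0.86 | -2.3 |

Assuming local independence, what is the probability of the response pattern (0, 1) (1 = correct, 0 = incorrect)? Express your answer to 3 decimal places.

P(theta) = 1 / (1 + exp(−a(theta − b)))
P_1 = 1/(1+e^{0.7990}) = 0.3102
P_2 = 1/(1+e^{-3.3798}) = 0.9671
L = (1−P_1) × P_2 = 0.6898 × 0.9671 = 0.66704

0.667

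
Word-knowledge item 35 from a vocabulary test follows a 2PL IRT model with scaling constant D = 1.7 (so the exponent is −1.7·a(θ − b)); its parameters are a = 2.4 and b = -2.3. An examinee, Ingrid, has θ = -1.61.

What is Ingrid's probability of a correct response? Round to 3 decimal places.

P(θ) = 1 / (1 + exp(−D·a(θ − b)))
Exponent: 1.7 × 2.4 × (-1.61 − (-2.3)) = 2.8152
1/(1 + e^{-2.8152}) = 0.9435
P = 0.9435

0.943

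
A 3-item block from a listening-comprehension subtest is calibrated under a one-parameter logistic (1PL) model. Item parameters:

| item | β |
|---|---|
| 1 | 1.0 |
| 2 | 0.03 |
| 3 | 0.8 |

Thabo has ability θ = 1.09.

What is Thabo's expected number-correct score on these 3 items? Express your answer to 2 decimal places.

P(θ) = 1 / (1 + exp(−(θ − β)))
P_1 = 1/(1+e^{-0.0900}) = 0.5225
P_2 = 1/(1+e^{-1.0600}) = 0.7427
P_3 = 1/(1+e^{-0.2900}) = 0.5720
E[score] = 0.5225 + 0.7427 + 0.5720 = 1.8372

1.84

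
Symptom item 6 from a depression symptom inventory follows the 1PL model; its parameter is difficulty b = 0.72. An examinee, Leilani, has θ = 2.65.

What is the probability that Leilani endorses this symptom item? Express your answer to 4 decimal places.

0.8732

P(θ) = 1 / (1 + exp(−(θ − b)))
Exponent: (2.65 − 0.72) = 1.9300
1/(1 + e^{-1.9300}) = 0.8732
P = 0.8732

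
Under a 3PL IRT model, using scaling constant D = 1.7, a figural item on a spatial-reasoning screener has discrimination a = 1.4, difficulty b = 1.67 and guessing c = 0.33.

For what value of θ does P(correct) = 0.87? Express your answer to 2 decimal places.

2.27

P(θ) = c + (1 − c) · 1 / (1 + exp(−D·a(θ − b)))
Remove guessing floor: (0.87 − 0.33)/(1 − 0.33) = 0.8060
logit = ln(0.8060/0.1940) = 1.4240
θ = b + logit/(1.7·a) = 1.67 + 1.4240/2.3800 = 2.2683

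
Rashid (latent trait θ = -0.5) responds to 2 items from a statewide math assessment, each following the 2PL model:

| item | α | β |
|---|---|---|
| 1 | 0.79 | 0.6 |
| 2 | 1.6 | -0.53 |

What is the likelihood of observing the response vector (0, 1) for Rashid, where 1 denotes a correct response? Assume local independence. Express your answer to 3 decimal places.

P(θ) = 1 / (1 + exp(−α(θ − β)))
P_1 = 1/(1+e^{0.8690}) = 0.2955
P_2 = 1/(1+e^{-0.0480}) = 0.5120
L = (1−P_1) × P_2 = 0.7045 × 0.5120 = 0.36072

0.361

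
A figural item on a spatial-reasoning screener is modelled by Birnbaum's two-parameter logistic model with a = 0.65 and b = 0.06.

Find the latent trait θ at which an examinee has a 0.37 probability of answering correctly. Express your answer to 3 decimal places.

-0.759

P(θ) = 1 / (1 + exp(−a(θ − b)))
logit = ln(0.3700/0.6300) = -0.5322
θ = b + logit/(a) = 0.06 + (-0.5322)/0.6500 = -0.7588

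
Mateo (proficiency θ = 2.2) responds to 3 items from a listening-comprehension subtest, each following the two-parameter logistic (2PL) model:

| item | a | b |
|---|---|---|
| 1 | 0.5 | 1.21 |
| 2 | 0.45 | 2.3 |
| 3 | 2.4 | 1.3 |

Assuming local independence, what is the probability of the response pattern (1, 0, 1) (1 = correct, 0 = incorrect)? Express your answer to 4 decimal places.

0.2848

P(θ) = 1 / (1 + exp(−a(θ − b)))
P_1 = 1/(1+e^{-0.4950}) = 0.6213
P_2 = 1/(1+e^{0.0450}) = 0.4888
P_3 = 1/(1+e^{-2.1600}) = 0.8966
L = P_1 × (1−P_2) × P_3 = 0.6213 × 0.5112 × 0.8966 = 0.28479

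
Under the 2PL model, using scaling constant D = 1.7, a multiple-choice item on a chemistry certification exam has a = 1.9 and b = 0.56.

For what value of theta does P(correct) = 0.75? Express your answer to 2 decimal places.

P(theta) = 1 / (1 + exp(−D·a(theta − b)))
logit = ln(0.7500/0.2500) = 1.0986
theta = b + logit/(1.7·a) = 0.56 + 1.0986/3.2300 = 0.9001

0.90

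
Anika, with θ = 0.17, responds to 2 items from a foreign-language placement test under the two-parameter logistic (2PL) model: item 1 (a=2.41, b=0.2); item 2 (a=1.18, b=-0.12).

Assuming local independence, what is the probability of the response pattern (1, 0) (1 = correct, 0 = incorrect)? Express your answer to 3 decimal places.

P(θ) = 1 / (1 + exp(−a(θ − b)))
P_1 = 1/(1+e^{0.0723}) = 0.4819
P_2 = 1/(1+e^{-0.3422}) = 0.5847
L = P_1 × (1−P_2) = 0.4819 × 0.4153 = 0.20013

0.200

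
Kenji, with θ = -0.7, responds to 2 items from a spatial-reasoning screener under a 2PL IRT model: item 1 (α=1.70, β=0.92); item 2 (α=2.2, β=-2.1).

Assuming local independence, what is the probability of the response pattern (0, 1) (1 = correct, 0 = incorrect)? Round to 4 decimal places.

0.8988

P(θ) = 1 / (1 + exp(−α(θ − β)))
P_1 = 1/(1+e^{2.7540}) = 0.0599
P_2 = 1/(1+e^{-3.0800}) = 0.9561
L = (1−P_1) × P_2 = 0.9401 × 0.9561 = 0.89883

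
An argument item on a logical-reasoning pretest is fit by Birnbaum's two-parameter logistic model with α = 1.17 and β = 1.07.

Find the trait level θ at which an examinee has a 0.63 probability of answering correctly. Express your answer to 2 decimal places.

1.52

P(θ) = 1 / (1 + exp(−α(θ − β)))
logit = ln(0.6300/0.3700) = 0.5322
θ = β + logit/(α) = 1.07 + 0.5322/1.1700 = 1.5249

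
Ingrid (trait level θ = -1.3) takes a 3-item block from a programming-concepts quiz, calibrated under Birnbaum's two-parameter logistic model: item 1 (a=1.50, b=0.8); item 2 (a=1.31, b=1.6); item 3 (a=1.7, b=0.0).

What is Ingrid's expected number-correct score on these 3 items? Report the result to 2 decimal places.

0.16

P(θ) = 1 / (1 + exp(−a(θ − b)))
P_1 = 1/(1+e^{3.1500}) = 0.0411
P_2 = 1/(1+e^{3.7990}) = 0.0219
P_3 = 1/(1+e^{2.2100}) = 0.0989
E[score] = 0.0411 + 0.0219 + 0.0989 = 0.1619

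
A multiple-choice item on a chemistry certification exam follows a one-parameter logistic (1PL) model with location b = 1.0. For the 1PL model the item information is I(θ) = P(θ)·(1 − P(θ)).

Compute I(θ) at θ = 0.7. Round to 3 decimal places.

0.244

P = 1/(1+e^{0.3000}) = 0.4256
P(1−P) = 0.4256 × 0.5744 = 0.2445
I = P(1−P) = 0.24446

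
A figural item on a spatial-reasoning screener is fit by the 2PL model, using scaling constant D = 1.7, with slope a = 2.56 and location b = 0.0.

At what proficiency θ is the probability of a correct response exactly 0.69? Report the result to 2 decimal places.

0.18

P(θ) = 1 / (1 + exp(−D·a(θ − b)))
logit = ln(0.6900/0.3100) = 0.8001
θ = b + logit/(1.7·a) = 0.0 + 0.8001/4.3520 = 0.1839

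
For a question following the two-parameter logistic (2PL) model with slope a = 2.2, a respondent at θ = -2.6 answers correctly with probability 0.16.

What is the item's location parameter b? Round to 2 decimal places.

P(θ) = 1 / (1 + exp(−a(θ − b)))
logit(0.16) = ln(0.16/0.84) = -1.6582
b = θ − logit/(a) = -2.6 − (-1.6582)/2.2000 = -1.8463

-1.85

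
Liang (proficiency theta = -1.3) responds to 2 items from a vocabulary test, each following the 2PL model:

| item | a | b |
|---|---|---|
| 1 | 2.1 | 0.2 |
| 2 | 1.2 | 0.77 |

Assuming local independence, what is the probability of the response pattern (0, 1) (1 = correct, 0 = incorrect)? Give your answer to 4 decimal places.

P(theta) = 1 / (1 + exp(−a(theta − b)))
P_1 = 1/(1+e^{3.1500}) = 0.0411
P_2 = 1/(1+e^{2.4840}) = 0.0770
L = (1−P_1) × P_2 = 0.9589 × 0.0770 = 0.07382

0.0738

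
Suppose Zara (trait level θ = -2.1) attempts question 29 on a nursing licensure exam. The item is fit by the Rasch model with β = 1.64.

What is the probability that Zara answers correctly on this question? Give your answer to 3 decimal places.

P(θ) = 1 / (1 + exp(−(θ − β)))
Exponent: (-2.1 − 1.64) = -3.7400
1/(1 + e^{3.7400}) = 0.0232
P = 0.0232

0.023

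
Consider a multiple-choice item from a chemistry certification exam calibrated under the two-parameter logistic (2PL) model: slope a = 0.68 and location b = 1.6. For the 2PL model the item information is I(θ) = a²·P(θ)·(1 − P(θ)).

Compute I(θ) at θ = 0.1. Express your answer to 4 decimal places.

P = 1/(1+e^{1.0200}) = 0.2650
P(1−P) = 0.2650 × 0.7350 = 0.1948
I = a² × P(1−P) = 0.68² × 0.1948 = 0.09007

0.0901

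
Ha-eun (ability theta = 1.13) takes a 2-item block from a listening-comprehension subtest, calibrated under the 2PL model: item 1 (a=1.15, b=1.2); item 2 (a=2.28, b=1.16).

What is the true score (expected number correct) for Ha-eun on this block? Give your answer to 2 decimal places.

0.96

P(theta) = 1 / (1 + exp(−a(theta − b)))
P_1 = 1/(1+e^{0.0805}) = 0.4799
P_2 = 1/(1+e^{0.0684}) = 0.4829
E[score] = 0.4799 + 0.4829 = 0.9628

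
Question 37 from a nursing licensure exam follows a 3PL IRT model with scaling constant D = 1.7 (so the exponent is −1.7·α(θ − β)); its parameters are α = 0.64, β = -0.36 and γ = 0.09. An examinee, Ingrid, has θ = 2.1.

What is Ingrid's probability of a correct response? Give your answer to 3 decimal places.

0.941

P(θ) = γ + (1 − γ) · 1 / (1 + exp(−D·α(θ − β)))
Exponent: 1.7 × 0.64 × (2.1 − (-0.36)) = 2.6765
1/(1 + e^{-2.6765}) = 0.9356
P = 0.09 + 0.91 × 0.9356 = 0.9414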